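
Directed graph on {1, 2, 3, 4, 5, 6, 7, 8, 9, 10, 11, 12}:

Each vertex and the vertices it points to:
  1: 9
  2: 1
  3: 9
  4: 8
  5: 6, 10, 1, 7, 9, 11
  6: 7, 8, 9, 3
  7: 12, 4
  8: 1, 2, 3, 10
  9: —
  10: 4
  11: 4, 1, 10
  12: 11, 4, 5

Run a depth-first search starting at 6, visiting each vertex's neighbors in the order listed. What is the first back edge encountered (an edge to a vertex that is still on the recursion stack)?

10->4

DFS from 6 (visiting each vertex's neighbors in the order listed); mark gray on enter, black on exit:
6 gray
  7 gray
    12 gray
      11 gray
        4 gray
          8 gray
            1 gray
              9 gray
              9 black
            1 black
            2 gray
              2→1: 1 black — skip
            2 black
            3 gray
              3→9: 9 black — skip
            3 black
            10 gray
              10→4: 4 is gray → back edge
First back edge: 10 → 4.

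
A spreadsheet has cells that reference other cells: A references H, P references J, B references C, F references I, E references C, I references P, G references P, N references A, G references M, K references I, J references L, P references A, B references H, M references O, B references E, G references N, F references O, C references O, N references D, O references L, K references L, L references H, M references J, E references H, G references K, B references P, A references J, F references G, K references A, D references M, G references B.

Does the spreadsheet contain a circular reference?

No

DFS with white/gray/black marking, starting from F:
F gray
  O gray
    L gray
      H gray
      H black
    L black
  O black
  G gray
    P gray
      A gray
        A→H: H black — skip
        J gray
          J→L: L black — skip
        J black
      A black
      P→J: J black — skip
    P black
    K gray
      K→A: A black — skip
      I gray
        I→P: P black — skip
      I black
      K→L: L black — skip
    K black
    N gray
      N→A: A black — skip
      D gray
        M gray
          M→O: O black — skip
          M→J: J black — skip
        M black
      D black
    N black
    G→M: M black — skip
    B gray
      E gray
        C gray
          C→O: O black — skip
        C black
        E→H: H black — skip
      E black
      B→C: C black — skip
      B→H: H black — skip
      B→P: P black — skip
    B black
  G black
  F→I: I black — skip
F black
Every edge goes to a white or black vertex — no back edge, so the graph is acyclic.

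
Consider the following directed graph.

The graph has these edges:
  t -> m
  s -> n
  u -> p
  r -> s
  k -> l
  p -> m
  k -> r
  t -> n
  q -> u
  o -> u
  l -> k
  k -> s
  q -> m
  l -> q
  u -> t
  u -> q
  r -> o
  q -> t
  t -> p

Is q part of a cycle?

q is on a cycle iff q can reach itself via ≥1 edge.
q → u → q — yes.

Yes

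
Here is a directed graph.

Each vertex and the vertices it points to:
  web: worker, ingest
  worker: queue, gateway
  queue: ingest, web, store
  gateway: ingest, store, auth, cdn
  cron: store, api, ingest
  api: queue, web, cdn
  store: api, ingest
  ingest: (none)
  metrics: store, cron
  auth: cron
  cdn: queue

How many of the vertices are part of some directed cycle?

9

A vertex is on a directed cycle iff it belongs to a strongly connected component of size ≥ 2 (or has a self-loop).
The vertices on cycles are {api, cdn, web, auth, cron, queue, store, worker, gateway} — 9 in total.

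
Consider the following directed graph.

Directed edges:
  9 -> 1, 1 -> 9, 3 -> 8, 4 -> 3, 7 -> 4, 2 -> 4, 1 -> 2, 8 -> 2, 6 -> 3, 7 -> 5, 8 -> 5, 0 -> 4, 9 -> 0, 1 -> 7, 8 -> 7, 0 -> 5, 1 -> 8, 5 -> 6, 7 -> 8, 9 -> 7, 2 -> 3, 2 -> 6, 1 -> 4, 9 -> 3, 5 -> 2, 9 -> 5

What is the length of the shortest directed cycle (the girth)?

For each vertex v, BFS finds the shortest path from v back to v.
The shortest such closed walk is 9 → 1 → 9, length 2.

2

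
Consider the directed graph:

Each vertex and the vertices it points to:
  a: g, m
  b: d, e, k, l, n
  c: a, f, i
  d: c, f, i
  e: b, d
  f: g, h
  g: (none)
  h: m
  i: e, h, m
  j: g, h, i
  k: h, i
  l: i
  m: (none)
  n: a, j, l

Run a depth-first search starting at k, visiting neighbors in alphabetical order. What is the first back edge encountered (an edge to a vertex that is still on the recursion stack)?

c→i

DFS from k (visiting neighbors in alphabetical order); mark gray on enter, black on exit:
k gray
  h gray
    m gray
    m black
  h black
  i gray
    e gray
      b gray
        d gray
          c gray
            a gray
              g gray
              g black
              a→m: m black — skip
            a black
            f gray
              f→g: g black — skip
              f→h: h black — skip
            f black
            c→i: i is gray → back edge
First back edge: c → i.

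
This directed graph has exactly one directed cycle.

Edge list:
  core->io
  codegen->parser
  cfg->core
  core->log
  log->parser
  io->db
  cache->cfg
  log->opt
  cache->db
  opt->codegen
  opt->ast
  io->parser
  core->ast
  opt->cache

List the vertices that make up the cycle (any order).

cfg, log, opt, core, cache

DFS with gray/black marking from core:
core gray
  ast gray
  ast black
  log gray
    parser gray
    parser black
    opt gray
      codegen gray
        codegen→parser: parser black — skip
      codegen black
      cache gray
        cfg gray
          cfg→core: core is gray → back edge
Back edge closes the cycle core → log → opt → cache → cfg → core; its vertices are {cfg, log, opt, core, cache}.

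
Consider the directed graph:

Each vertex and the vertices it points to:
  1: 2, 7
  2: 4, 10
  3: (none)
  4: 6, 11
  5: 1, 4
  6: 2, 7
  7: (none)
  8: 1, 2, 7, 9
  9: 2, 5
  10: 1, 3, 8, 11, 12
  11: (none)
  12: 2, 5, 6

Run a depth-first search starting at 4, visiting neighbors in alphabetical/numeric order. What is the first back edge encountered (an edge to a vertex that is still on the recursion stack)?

2→4

DFS from 4 (visiting neighbors in alphabetical/numeric order); mark gray on enter, black on exit:
4 gray
  6 gray
    2 gray
      2→4: 4 is gray → back edge
First back edge: 2 → 4.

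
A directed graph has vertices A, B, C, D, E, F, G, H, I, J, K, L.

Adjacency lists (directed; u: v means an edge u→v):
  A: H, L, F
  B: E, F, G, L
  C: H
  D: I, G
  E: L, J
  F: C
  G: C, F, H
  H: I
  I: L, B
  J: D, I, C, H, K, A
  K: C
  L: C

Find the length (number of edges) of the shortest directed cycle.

4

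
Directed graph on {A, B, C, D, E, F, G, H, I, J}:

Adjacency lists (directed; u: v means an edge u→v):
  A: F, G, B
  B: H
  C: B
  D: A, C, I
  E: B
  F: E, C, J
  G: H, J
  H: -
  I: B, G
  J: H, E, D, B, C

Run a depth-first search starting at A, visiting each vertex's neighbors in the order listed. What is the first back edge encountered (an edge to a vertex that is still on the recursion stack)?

DFS from A (visiting each vertex's neighbors in the order listed); mark gray on enter, black on exit:
A gray
  F gray
    E gray
      B gray
        H gray
        H black
      B black
    E black
    C gray
      C→B: B black — skip
    C black
    J gray
      J→H: H black — skip
      J→E: E black — skip
      D gray
        D→A: A is gray → back edge
First back edge: D → A.

D->A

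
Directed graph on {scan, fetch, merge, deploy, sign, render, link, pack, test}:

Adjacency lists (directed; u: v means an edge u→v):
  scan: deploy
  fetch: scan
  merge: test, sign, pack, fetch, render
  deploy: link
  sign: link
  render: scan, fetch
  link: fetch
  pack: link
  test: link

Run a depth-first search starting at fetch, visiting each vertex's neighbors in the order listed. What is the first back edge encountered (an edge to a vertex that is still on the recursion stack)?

link->fetch

DFS from fetch (visiting each vertex's neighbors in the order listed); mark gray on enter, black on exit:
fetch gray
  scan gray
    deploy gray
      link gray
        link→fetch: fetch is gray → back edge
First back edge: link → fetch.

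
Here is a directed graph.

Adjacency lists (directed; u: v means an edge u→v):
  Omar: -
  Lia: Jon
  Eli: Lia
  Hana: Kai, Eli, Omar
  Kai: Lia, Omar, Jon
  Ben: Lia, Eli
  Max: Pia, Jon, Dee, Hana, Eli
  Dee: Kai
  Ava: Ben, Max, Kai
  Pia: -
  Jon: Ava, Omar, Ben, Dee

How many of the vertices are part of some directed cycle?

A vertex is on a directed cycle iff it belongs to a strongly connected component of size ≥ 2 (or has a self-loop).
The vertices on cycles are {Ava, Ben, Dee, Eli, Jon, Kai, Lia, Max, Hana} — 9 in total.

9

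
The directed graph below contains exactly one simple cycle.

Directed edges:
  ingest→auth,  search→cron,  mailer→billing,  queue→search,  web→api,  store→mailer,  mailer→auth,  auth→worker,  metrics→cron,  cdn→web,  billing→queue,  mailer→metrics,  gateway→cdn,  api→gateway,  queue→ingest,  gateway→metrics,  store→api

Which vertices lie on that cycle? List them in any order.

DFS with gray/black marking from api:
api gray
  gateway gray
    cdn gray
      web gray
        web→api: api is gray → back edge
Back edge closes the cycle api → gateway → cdn → web → api; its vertices are {api, cdn, web, gateway}.

api, cdn, web, gateway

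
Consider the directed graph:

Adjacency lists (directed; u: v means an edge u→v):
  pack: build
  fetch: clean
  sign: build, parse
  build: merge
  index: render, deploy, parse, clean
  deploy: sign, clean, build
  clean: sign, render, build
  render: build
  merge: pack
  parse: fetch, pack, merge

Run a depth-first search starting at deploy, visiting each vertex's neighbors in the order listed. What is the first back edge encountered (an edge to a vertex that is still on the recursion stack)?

pack→build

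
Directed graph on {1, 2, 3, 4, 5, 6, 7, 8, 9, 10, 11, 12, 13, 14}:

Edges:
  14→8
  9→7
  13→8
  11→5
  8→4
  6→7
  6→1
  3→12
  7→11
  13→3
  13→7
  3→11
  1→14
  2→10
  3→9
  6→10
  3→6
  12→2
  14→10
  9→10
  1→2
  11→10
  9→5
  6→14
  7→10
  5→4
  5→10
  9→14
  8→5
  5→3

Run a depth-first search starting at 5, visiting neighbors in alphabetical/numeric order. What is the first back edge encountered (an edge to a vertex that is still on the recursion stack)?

8->5

DFS from 5 (visiting neighbors in alphabetical/numeric order); mark gray on enter, black on exit:
5 gray
  3 gray
    6 gray
      1 gray
        2 gray
          10 gray
          10 black
        2 black
        14 gray
          8 gray
            4 gray
            4 black
            8→5: 5 is gray → back edge
First back edge: 8 → 5.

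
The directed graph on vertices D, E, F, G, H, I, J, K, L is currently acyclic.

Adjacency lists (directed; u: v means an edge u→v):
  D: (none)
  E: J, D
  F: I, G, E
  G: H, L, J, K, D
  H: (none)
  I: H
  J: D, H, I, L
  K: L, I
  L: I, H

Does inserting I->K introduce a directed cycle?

Yes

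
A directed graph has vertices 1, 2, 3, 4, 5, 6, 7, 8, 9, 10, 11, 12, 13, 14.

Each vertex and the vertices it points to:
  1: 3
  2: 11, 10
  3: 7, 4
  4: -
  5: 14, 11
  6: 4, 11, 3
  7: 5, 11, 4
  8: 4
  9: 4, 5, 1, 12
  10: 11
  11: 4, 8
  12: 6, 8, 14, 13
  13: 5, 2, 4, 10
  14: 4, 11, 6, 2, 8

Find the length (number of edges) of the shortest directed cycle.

5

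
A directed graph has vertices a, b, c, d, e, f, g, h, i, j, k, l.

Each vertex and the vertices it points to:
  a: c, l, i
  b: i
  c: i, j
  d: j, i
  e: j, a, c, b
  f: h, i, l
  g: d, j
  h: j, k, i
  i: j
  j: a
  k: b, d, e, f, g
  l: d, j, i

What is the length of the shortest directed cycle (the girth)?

For each vertex v, BFS finds the shortest path from v back to v.
The shortest such closed walk is f → h → k → f, length 3.

3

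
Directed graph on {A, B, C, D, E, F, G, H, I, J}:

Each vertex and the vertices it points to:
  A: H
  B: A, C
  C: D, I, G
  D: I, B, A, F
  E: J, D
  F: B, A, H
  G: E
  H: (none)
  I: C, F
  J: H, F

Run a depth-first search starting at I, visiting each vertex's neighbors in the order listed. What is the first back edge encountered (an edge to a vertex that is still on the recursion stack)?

DFS from I (visiting each vertex's neighbors in the order listed); mark gray on enter, black on exit:
I gray
  C gray
    D gray
      D→I: I is gray → back edge
First back edge: D → I.

D→I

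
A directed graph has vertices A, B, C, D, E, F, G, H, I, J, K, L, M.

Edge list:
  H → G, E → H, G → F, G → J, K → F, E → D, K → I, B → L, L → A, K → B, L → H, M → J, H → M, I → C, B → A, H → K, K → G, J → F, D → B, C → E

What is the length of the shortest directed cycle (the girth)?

4

For each vertex v, BFS finds the shortest path from v back to v.
The shortest such closed walk is H → K → B → L → H, length 4.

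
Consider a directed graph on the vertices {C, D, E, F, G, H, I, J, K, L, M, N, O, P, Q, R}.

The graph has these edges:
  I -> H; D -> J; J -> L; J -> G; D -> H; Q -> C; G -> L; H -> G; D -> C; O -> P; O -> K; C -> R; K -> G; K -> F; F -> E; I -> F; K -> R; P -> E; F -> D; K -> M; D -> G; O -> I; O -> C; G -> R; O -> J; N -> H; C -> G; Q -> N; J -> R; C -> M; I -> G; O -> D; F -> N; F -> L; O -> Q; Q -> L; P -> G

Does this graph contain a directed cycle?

No

DFS with white/gray/black marking, starting from G:
G gray
  L gray
  L black
  R gray
  R black
G black
C gray
  M gray
  M black
  C→R: R black — skip
  C→G: G black — skip
C black
D gray
  J gray
    J→L: L black — skip
    J→G: G black — skip
    J→R: R black — skip
  J black
  H gray
    H→G: G black — skip
  H black
  D→G: G black — skip
  D→C: C black — skip
D black
E gray
E black
F gray
  F→D: D black — skip
  N gray
    N→H: H black — skip
  N black
  F→L: L black — skip
  F→E: E black — skip
F black
I gray
  I→H: H black — skip
  I→G: G black — skip
  I→F: F black — skip
I black
K gray
  K→G: G black — skip
  K→M: M black — skip
  K→R: R black — skip
  K→F: F black — skip
K black
O gray
  O→I: I black — skip
  O→J: J black — skip
  Q gray
    Q→L: L black — skip
    Q→C: C black — skip
    Q→N: N black — skip
  Q black
  O→K: K black — skip
  P gray
    P→E: E black — skip
    P→G: G black — skip
  P black
  O→C: C black — skip
  O→D: D black — skip
O black
Every edge goes to a white or black vertex — no back edge, so the graph is acyclic.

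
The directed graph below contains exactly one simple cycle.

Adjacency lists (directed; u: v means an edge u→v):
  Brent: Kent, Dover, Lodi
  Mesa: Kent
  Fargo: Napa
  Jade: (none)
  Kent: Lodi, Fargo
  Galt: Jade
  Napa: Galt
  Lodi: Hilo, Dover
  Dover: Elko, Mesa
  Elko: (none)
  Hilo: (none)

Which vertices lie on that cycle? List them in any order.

DFS with gray/black marking from Kent:
Kent gray
  Lodi gray
    Hilo gray
    Hilo black
    Dover gray
      Elko gray
      Elko black
      Mesa gray
        Mesa→Kent: Kent is gray → back edge
Back edge closes the cycle Kent → Lodi → Dover → Mesa → Kent; its vertices are {Kent, Lodi, Mesa, Dover}.

Kent, Lodi, Mesa, Dover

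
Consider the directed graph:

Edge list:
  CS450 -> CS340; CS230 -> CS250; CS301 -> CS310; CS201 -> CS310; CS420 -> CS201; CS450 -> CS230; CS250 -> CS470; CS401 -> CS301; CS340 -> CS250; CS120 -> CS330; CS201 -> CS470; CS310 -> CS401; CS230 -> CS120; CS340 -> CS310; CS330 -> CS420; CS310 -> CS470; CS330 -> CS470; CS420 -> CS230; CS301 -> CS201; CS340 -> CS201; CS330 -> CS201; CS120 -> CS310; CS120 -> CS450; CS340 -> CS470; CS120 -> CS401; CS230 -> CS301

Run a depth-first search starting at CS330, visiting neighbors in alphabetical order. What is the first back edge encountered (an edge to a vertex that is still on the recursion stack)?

CS301->CS201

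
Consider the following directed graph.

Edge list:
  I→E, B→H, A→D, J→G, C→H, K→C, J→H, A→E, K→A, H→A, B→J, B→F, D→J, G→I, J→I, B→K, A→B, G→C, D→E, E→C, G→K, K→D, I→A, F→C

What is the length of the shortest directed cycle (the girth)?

3

For each vertex v, BFS finds the shortest path from v back to v.
The shortest such closed walk is B → H → A → B, length 3.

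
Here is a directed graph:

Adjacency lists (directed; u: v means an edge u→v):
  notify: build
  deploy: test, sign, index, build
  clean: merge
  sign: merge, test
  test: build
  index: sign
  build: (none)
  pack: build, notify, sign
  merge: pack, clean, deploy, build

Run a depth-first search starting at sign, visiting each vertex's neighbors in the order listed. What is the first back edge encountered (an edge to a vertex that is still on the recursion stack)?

pack→sign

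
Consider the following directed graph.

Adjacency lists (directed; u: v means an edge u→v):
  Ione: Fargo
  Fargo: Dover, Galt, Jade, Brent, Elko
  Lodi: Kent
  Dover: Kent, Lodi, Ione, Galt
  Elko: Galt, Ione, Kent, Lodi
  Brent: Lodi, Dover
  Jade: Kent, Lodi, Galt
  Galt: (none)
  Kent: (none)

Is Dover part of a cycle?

Yes

Dover is on a cycle iff Dover can reach itself via ≥1 edge.
Dover → Ione → Fargo → Dover — yes.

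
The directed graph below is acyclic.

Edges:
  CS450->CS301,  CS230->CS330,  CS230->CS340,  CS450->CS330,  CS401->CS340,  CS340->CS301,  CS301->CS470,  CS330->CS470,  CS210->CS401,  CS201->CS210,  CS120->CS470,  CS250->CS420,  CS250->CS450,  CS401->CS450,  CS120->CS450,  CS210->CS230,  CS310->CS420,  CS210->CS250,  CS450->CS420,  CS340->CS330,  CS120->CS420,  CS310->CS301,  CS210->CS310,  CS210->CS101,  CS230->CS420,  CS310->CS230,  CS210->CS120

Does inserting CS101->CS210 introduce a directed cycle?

Adding CS101→CS210 creates a cycle iff CS210 can already reach CS101.
Path from CS210: CS210 → CS101.
So CS210 → … → CS101 → CS210 is a cycle.

Yes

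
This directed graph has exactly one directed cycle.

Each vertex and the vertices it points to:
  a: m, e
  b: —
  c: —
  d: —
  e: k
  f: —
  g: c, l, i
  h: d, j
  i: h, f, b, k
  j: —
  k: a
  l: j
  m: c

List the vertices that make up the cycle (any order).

a, e, k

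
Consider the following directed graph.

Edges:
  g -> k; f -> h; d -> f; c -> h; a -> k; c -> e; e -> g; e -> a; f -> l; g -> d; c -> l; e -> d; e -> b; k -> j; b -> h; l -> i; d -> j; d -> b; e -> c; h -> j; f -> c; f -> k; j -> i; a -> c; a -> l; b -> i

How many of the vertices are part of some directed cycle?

A vertex is on a directed cycle iff it belongs to a strongly connected component of size ≥ 2 (or has a self-loop).
The vertices on cycles are {a, c, d, e, f, g} — 6 in total.

6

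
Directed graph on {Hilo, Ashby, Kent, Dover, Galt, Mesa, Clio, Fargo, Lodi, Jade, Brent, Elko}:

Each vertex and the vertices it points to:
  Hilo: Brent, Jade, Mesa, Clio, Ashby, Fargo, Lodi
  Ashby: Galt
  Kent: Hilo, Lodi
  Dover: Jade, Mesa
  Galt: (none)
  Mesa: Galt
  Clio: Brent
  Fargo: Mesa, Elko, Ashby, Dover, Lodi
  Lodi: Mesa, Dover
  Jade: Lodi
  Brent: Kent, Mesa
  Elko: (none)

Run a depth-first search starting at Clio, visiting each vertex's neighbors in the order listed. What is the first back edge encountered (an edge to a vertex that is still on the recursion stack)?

Hilo->Brent

DFS from Clio (visiting each vertex's neighbors in the order listed); mark gray on enter, black on exit:
Clio gray
  Brent gray
    Kent gray
      Hilo gray
        Hilo→Brent: Brent is gray → back edge
First back edge: Hilo → Brent.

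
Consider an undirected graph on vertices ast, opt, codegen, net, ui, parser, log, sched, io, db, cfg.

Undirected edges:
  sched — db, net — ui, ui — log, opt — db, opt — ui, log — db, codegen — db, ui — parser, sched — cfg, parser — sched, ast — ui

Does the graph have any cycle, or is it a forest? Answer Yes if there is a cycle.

DFS, tracking each vertex's parent; an edge to a visited non-parent vertex closes a cycle.
Start from ui:
visit ui (parent –)
  visit opt (parent ui)
    opt–ui: parent, skip
    visit db (parent opt)
      visit log (parent db)
        log–db: parent, skip
        log–ui: ui visited and ≠ parent → cycle
Cycle: ui – opt – db – log – ui.

Yes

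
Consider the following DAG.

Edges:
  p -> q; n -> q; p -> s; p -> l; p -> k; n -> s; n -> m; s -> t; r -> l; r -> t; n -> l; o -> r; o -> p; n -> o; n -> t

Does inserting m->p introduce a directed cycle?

Adding m→p creates a cycle iff p can already reach m.
Explore from p: no path reaches m. The graph stays acyclic.

No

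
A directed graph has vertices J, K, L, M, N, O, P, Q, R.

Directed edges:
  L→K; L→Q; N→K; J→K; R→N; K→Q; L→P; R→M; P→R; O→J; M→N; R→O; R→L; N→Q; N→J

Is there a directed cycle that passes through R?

Yes

R is on a cycle iff R can reach itself via ≥1 edge.
R → L → P → R — yes.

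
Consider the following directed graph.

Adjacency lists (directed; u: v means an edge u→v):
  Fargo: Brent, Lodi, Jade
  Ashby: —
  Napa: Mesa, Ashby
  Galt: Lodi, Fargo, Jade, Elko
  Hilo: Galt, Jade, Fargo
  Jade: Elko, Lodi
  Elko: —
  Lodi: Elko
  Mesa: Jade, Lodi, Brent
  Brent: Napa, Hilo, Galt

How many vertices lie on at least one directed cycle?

A vertex is on a directed cycle iff it belongs to a strongly connected component of size ≥ 2 (or has a self-loop).
The vertices on cycles are {Galt, Hilo, Mesa, Napa, Brent, Fargo} — 6 in total.

6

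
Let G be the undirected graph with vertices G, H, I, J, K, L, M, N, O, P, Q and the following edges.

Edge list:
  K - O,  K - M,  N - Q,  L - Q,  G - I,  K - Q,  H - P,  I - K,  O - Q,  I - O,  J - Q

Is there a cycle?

Yes

DFS, tracking each vertex's parent; an edge to a visited non-parent vertex closes a cycle.
Start from H:
visit H (parent –)
  visit P (parent H)
    P–H: parent, skip
visit G (parent –)
  visit I (parent G)
    I–G: parent, skip
    visit K (parent I)
      visit Q (parent K)
        visit O (parent Q)
          O–Q: parent, skip
          O–I: I visited and ≠ parent → cycle
Cycle: I – K – Q – O – I.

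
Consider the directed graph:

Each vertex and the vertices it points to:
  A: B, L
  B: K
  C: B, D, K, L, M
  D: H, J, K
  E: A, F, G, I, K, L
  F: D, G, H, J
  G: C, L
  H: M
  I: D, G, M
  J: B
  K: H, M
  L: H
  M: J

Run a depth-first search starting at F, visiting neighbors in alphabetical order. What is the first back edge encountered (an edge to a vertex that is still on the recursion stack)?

K→H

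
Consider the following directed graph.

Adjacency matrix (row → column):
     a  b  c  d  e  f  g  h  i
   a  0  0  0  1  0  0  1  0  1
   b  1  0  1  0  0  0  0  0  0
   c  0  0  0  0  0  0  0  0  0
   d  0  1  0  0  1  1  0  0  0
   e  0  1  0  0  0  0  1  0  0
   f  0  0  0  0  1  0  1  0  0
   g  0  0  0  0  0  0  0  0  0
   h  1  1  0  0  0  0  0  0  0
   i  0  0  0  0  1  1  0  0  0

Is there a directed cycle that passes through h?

No

h lies on a cycle iff there is a path from h back to itself.
Exploring from h, it never reaches itself; equivalently, its strongly connected component is a singleton.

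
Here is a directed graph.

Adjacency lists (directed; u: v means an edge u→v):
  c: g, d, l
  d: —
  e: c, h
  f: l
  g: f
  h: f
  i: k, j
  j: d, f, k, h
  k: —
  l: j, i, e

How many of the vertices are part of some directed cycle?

8

A vertex is on a directed cycle iff it belongs to a strongly connected component of size ≥ 2 (or has a self-loop).
The vertices on cycles are {c, e, f, g, h, i, j, l} — 8 in total.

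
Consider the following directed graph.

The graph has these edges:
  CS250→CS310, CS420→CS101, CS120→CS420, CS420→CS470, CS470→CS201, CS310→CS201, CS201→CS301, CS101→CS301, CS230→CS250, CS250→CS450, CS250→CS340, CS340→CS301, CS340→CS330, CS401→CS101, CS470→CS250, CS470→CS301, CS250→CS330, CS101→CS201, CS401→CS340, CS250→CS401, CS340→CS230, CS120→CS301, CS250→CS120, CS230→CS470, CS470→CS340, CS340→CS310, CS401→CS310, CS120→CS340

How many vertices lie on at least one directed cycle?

7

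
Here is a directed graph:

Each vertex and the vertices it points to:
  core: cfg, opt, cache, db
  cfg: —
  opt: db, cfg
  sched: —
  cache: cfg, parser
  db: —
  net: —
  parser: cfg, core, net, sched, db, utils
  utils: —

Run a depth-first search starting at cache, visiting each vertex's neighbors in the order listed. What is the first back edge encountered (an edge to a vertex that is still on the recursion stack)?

DFS from cache (visiting each vertex's neighbors in the order listed); mark gray on enter, black on exit:
cache gray
  cfg gray
  cfg black
  parser gray
    parser→cfg: cfg black — skip
    core gray
      core→cfg: cfg black — skip
      opt gray
        db gray
        db black
        opt→cfg: cfg black — skip
      opt black
      core→cache: cache is gray → back edge
First back edge: core → cache.

core→cache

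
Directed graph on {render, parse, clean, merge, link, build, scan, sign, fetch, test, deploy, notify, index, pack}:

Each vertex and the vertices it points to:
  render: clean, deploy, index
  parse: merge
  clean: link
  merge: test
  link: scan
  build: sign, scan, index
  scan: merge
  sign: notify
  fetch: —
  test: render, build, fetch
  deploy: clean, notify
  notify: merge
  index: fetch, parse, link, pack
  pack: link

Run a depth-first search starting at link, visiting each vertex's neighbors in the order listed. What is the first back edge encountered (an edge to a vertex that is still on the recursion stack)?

clean→link

DFS from link (visiting each vertex's neighbors in the order listed); mark gray on enter, black on exit:
link gray
  scan gray
    merge gray
      test gray
        render gray
          clean gray
            clean→link: link is gray → back edge
First back edge: clean → link.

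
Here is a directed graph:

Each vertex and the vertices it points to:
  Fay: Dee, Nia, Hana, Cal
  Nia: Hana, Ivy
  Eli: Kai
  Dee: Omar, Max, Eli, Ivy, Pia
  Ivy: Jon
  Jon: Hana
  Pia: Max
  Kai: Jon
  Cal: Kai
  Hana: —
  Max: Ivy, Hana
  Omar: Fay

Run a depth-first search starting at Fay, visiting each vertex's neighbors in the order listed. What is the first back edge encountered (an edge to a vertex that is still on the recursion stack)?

Omar→Fay

DFS from Fay (visiting each vertex's neighbors in the order listed); mark gray on enter, black on exit:
Fay gray
  Dee gray
    Omar gray
      Omar→Fay: Fay is gray → back edge
First back edge: Omar → Fay.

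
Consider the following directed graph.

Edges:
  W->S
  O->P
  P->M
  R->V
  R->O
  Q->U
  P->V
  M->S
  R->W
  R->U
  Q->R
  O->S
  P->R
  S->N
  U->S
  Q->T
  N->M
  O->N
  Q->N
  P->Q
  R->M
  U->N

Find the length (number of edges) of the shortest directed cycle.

For each vertex v, BFS finds the shortest path from v back to v.
The shortest such closed walk is R → O → P → R, length 3.

3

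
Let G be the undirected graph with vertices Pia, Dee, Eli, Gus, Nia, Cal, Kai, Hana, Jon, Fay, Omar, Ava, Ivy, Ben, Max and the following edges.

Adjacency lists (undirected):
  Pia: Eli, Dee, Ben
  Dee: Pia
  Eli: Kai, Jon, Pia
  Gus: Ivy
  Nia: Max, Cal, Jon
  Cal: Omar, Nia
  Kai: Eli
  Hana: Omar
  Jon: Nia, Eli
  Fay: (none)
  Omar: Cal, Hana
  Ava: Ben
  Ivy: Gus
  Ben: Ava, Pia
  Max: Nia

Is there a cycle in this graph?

No

DFS, tracking each vertex's parent; an edge to a visited non-parent vertex closes a cycle.
Start from Ava:
visit Ava (parent –)
  visit Ben (parent Ava)
    Ben–Ava: parent, skip
    visit Pia (parent Ben)
      visit Eli (parent Pia)
        visit Kai (parent Eli)
          Kai–Eli: parent, skip
        visit Jon (parent Eli)
          visit Nia (parent Jon)
            visit Max (parent Nia)
              Max–Nia: parent, skip
            visit Cal (parent Nia)
              visit Omar (parent Cal)
                Omar–Cal: parent, skip
                visit Hana (parent Omar)
                  Hana–Omar: parent, skip
              Cal–Nia: parent, skip
            Nia–Jon: parent, skip
          Jon–Eli: parent, skip
        Eli–Pia: parent, skip
      visit Dee (parent Pia)
        Dee–Pia: parent, skip
      Pia–Ben: parent, skip
visit Gus (parent –)
  visit Ivy (parent Gus)
    Ivy–Gus: parent, skip
visit Fay (parent –)
No non-parent visited neighbor found — the graph is a forest.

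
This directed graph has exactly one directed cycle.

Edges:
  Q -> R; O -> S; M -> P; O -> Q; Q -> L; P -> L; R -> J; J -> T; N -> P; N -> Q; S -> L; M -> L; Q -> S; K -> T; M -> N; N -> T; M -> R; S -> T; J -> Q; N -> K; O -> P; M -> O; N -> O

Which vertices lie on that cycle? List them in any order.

DFS with gray/black marking from R:
R gray
  J gray
    Q gray
      Q→R: R is gray → back edge
Back edge closes the cycle R → J → Q → R; its vertices are {J, Q, R}.

J, Q, R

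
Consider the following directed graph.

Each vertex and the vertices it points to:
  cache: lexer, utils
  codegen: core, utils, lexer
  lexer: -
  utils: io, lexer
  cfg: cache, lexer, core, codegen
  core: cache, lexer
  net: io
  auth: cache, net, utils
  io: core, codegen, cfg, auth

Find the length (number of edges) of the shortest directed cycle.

For each vertex v, BFS finds the shortest path from v back to v.
The shortest such closed walk is net → io → auth → net, length 3.

3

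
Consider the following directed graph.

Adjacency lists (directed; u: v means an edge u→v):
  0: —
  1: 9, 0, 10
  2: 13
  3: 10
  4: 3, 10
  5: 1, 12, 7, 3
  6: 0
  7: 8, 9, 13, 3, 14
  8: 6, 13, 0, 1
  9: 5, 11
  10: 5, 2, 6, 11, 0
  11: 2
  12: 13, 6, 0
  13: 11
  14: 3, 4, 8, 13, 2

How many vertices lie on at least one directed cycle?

A vertex is on a directed cycle iff it belongs to a strongly connected component of size ≥ 2 (or has a self-loop).
The vertices on cycles are {1, 2, 3, 4, 5, 7, 8, 9, 10, 11, 13, 14} — 12 in total.

12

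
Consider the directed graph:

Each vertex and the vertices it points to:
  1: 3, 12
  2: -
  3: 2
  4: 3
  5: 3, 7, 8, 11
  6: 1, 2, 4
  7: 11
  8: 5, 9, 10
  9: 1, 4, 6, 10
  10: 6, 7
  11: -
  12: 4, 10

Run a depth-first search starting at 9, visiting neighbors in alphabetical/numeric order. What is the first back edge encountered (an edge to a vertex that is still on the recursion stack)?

6→1

DFS from 9 (visiting neighbors in alphabetical/numeric order); mark gray on enter, black on exit:
9 gray
  1 gray
    3 gray
      2 gray
      2 black
    3 black
    12 gray
      4 gray
        4→3: 3 black — skip
      4 black
      10 gray
        6 gray
          6→1: 1 is gray → back edge
First back edge: 6 → 1.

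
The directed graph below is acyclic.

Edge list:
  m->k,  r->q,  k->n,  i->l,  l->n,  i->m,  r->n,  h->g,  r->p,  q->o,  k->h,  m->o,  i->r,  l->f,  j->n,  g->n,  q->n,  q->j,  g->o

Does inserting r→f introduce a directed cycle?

No

Adding r→f creates a cycle iff f can already reach r.
Explore from f: no path reaches r. The graph stays acyclic.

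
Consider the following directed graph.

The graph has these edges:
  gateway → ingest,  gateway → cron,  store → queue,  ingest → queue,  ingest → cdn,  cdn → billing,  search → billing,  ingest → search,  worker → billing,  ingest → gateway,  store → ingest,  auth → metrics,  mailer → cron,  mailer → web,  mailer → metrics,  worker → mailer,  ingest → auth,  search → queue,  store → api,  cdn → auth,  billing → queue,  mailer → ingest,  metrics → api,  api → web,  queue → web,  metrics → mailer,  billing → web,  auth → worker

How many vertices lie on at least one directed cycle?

A vertex is on a directed cycle iff it belongs to a strongly connected component of size ≥ 2 (or has a self-loop).
The vertices on cycles are {cdn, auth, ingest, mailer, worker, gateway, metrics} — 7 in total.

7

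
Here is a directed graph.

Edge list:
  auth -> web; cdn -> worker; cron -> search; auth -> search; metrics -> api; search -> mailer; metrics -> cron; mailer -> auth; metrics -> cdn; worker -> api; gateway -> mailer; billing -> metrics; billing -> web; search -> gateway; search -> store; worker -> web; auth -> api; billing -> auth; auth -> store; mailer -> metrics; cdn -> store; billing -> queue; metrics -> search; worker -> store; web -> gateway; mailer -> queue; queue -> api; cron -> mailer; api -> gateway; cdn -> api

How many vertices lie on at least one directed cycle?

11

A vertex is on a directed cycle iff it belongs to a strongly connected component of size ≥ 2 (or has a self-loop).
The vertices on cycles are {api, cdn, web, auth, cron, queue, mailer, search, worker, gateway, metrics} — 11 in total.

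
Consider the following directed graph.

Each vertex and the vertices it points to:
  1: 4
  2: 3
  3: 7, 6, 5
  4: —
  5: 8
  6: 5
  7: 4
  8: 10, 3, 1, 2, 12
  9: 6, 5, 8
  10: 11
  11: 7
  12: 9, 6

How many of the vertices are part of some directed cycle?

A vertex is on a directed cycle iff it belongs to a strongly connected component of size ≥ 2 (or has a self-loop).
The vertices on cycles are {2, 3, 5, 6, 8, 9, 12} — 7 in total.

7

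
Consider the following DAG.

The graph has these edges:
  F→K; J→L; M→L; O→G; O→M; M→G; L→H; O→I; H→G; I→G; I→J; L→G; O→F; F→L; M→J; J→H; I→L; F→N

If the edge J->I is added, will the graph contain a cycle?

Yes

Adding J→I creates a cycle iff I can already reach J.
Path from I: I → J.
So I → … → J → I is a cycle.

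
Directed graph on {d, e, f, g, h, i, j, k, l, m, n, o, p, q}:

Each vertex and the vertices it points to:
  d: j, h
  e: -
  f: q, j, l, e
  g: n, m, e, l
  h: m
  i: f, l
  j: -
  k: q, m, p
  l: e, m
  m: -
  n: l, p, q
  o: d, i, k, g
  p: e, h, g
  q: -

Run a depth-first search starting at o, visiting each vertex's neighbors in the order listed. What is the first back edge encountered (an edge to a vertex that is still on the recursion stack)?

n→p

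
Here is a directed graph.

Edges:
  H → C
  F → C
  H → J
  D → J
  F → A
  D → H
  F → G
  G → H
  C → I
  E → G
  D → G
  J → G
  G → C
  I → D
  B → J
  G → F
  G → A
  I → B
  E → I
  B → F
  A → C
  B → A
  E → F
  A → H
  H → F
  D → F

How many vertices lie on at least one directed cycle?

9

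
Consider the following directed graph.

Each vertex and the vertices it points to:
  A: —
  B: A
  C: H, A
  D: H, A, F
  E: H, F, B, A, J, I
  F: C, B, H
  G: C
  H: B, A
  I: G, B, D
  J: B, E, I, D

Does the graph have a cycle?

DFS with white/gray/black marking, starting from I:
I gray
  G gray
    C gray
      H gray
        B gray
          A gray
          A black
        B black
        H→A: A black — skip
      H black
      C→A: A black — skip
    C black
  G black
  I→B: B black — skip
  D gray
    D→H: H black — skip
    D→A: A black — skip
    F gray
      F→C: C black — skip
      F→B: B black — skip
      F→H: H black — skip
    F black
  D black
I black
E gray
  E→H: H black — skip
  E→F: F black — skip
  E→B: B black — skip
  E→A: A black — skip
  J gray
    J→B: B black — skip
    J→E: E is gray → back edge
Back edge found, so a cycle exists: E → J → E.

Yes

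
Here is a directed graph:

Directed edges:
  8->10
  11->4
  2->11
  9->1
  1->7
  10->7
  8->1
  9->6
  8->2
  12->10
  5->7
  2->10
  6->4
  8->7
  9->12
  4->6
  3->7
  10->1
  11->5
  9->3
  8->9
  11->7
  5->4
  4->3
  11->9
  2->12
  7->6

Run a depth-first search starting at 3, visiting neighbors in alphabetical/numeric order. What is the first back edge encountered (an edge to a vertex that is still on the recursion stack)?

DFS from 3 (visiting neighbors in alphabetical/numeric order); mark gray on enter, black on exit:
3 gray
  7 gray
    6 gray
      4 gray
        4→3: 3 is gray → back edge
First back edge: 4 → 3.

4->3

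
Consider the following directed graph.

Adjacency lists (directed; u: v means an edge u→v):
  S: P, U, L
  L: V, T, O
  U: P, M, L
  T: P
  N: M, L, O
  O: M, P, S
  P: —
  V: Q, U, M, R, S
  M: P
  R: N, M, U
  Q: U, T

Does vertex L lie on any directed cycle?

L is on a cycle iff L can reach itself via ≥1 edge.
L → V → U → L — yes.

Yes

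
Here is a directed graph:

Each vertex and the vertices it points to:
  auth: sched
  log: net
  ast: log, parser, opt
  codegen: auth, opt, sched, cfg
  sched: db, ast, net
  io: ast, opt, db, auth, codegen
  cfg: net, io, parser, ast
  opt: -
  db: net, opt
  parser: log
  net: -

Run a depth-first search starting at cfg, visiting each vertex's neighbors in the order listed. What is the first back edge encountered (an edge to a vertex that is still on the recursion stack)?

codegen->cfg

DFS from cfg (visiting each vertex's neighbors in the order listed); mark gray on enter, black on exit:
cfg gray
  net gray
  net black
  io gray
    ast gray
      log gray
        log→net: net black — skip
      log black
      parser gray
        parser→log: log black — skip
      parser black
      opt gray
      opt black
    ast black
    io→opt: opt black — skip
    db gray
      db→net: net black — skip
      db→opt: opt black — skip
    db black
    auth gray
      sched gray
        sched→db: db black — skip
        sched→ast: ast black — skip
        sched→net: net black — skip
      sched black
    auth black
    codegen gray
      codegen→auth: auth black — skip
      codegen→opt: opt black — skip
      codegen→sched: sched black — skip
      codegen→cfg: cfg is gray → back edge
First back edge: codegen → cfg.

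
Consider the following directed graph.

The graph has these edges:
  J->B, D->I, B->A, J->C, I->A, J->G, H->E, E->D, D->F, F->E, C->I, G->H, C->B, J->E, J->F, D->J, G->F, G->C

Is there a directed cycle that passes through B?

No

B lies on a cycle iff there is a path from B back to itself.
Exploring from B, it never reaches itself; equivalently, its strongly connected component is a singleton.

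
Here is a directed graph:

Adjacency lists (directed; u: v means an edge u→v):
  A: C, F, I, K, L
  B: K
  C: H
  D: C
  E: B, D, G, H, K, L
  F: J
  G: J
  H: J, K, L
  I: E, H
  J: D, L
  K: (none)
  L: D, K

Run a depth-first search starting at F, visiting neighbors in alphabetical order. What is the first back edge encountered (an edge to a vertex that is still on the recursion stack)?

DFS from F (visiting neighbors in alphabetical order); mark gray on enter, black on exit:
F gray
  J gray
    D gray
      C gray
        H gray
          H→J: J is gray → back edge
First back edge: H → J.

H→J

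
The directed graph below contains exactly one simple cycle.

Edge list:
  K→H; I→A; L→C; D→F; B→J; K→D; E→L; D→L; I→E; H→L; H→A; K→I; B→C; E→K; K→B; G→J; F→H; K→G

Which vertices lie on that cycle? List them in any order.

E, I, K

DFS with gray/black marking from K:
K gray
  B gray
    J gray
    J black
    C gray
    C black
  B black
  I gray
    E gray
      L gray
        L→C: C black — skip
      L black
      E→K: K is gray → back edge
Back edge closes the cycle K → I → E → K; its vertices are {E, I, K}.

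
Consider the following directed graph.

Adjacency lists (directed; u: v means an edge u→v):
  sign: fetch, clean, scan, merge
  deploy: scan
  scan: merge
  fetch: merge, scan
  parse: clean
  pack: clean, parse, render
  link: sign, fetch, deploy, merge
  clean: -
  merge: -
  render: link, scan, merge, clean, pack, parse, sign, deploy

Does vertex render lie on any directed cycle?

render is on a cycle iff render can reach itself via ≥1 edge.
render → pack → render — yes.

Yes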